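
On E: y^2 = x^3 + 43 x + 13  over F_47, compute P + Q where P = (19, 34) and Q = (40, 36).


P != Q, so use the chord formula.
s = (y2 - y1) / (x2 - x1) = (2) / (21) mod 47 = 18
x3 = s^2 - x1 - x2 mod 47 = 18^2 - 19 - 40 = 30
y3 = s (x1 - x3) - y1 mod 47 = 18 * (19 - 30) - 34 = 3

P + Q = (30, 3)


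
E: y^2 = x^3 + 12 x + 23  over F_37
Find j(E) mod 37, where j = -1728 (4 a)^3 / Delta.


Delta = -16(4 a^3 + 27 b^2) mod 37 = 22
-1728 * (4 a)^3 = -1728 * (4*12)^3 mod 37 = 26
j = 26 * 22^(-1) mod 37 = 18

j = 18 (mod 37)


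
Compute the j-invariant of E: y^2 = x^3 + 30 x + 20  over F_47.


Delta = -16(4 a^3 + 27 b^2) mod 47 = 21
-1728 * (4 a)^3 = -1728 * (4*30)^3 mod 47 = 25
j = 25 * 21^(-1) mod 47 = 37

j = 37 (mod 47)


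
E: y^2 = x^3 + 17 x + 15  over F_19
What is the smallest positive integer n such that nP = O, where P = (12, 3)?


Compute successive multiples of P until we hit O:
  1P = (12, 3)
  2P = (18, 4)
  3P = (17, 12)
  4P = (13, 18)
  5P = (10, 8)
  6P = (8, 6)
  7P = (15, 4)
  8P = (9, 17)
  ... (continuing to 22P)
  22P = O

ord(P) = 22


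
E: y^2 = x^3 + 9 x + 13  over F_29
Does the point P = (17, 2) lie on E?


Check whether y^2 = x^3 + 9 x + 13 (mod 29) for (x, y) = (17, 2).
LHS: y^2 = 2^2 mod 29 = 4
RHS: x^3 + 9 x + 13 = 17^3 + 9*17 + 13 mod 29 = 4
LHS = RHS

Yes, on the curve


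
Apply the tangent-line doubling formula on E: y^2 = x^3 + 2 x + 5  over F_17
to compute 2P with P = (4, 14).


Doubling: s = (3 x1^2 + a) / (2 y1)
s = (3*4^2 + 2) / (2*14) mod 17 = 3
x3 = s^2 - 2 x1 mod 17 = 3^2 - 2*4 = 1
y3 = s (x1 - x3) - y1 mod 17 = 3 * (4 - 1) - 14 = 12

2P = (1, 12)


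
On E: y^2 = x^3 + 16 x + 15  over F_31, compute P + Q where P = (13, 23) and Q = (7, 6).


P != Q, so use the chord formula.
s = (y2 - y1) / (x2 - x1) = (14) / (25) mod 31 = 8
x3 = s^2 - x1 - x2 mod 31 = 8^2 - 13 - 7 = 13
y3 = s (x1 - x3) - y1 mod 31 = 8 * (13 - 13) - 23 = 8

P + Q = (13, 8)


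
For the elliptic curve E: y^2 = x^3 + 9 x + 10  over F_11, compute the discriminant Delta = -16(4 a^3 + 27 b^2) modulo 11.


4 a^3 + 27 b^2 = 4*9^3 + 27*10^2 = 2916 + 2700 = 5616
Delta = -16 * (5616) = -89856
Delta mod 11 = 3

Delta = 3 (mod 11)


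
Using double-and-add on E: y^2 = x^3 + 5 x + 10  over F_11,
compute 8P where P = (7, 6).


k = 8 = 1000_2 (binary, LSB first: 0001)
Double-and-add from P = (7, 6):
  bit 0 = 0: acc unchanged = O
  bit 1 = 0: acc unchanged = O
  bit 2 = 0: acc unchanged = O
  bit 3 = 1: acc = O + (6, 5) = (6, 5)

8P = (6, 5)


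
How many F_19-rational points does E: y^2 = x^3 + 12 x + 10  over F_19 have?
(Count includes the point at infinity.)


For each x in F_19, count y with y^2 = x^3 + 12 x + 10 mod 19:
  x = 1: RHS = 4, y in [2, 17]  -> 2 point(s)
  x = 2: RHS = 4, y in [2, 17]  -> 2 point(s)
  x = 3: RHS = 16, y in [4, 15]  -> 2 point(s)
  x = 5: RHS = 5, y in [9, 10]  -> 2 point(s)
  x = 7: RHS = 0, y in [0]  -> 1 point(s)
  x = 9: RHS = 11, y in [7, 12]  -> 2 point(s)
  x = 10: RHS = 9, y in [3, 16]  -> 2 point(s)
  x = 12: RHS = 1, y in [1, 18]  -> 2 point(s)
  x = 13: RHS = 7, y in [8, 11]  -> 2 point(s)
  x = 16: RHS = 4, y in [2, 17]  -> 2 point(s)
  x = 17: RHS = 16, y in [4, 15]  -> 2 point(s)
  x = 18: RHS = 16, y in [4, 15]  -> 2 point(s)
Affine points: 23. Add the point at infinity: total = 24.

#E(F_19) = 24


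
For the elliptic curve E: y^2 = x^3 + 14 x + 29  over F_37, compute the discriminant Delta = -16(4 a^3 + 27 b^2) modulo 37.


4 a^3 + 27 b^2 = 4*14^3 + 27*29^2 = 10976 + 22707 = 33683
Delta = -16 * (33683) = -538928
Delta mod 37 = 14

Delta = 14 (mod 37)


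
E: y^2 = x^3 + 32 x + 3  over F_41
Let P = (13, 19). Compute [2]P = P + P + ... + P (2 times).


k = 2 = 10_2 (binary, LSB first: 01)
Double-and-add from P = (13, 19):
  bit 0 = 0: acc unchanged = O
  bit 1 = 1: acc = O + (19, 34) = (19, 34)

2P = (19, 34)


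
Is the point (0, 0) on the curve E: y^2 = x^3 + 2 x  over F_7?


Check whether y^2 = x^3 + 2 x + 0 (mod 7) for (x, y) = (0, 0).
LHS: y^2 = 0^2 mod 7 = 0
RHS: x^3 + 2 x + 0 = 0^3 + 2*0 + 0 mod 7 = 0
LHS = RHS

Yes, on the curve


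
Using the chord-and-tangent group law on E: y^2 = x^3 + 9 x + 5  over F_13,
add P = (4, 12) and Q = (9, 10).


P != Q, so use the chord formula.
s = (y2 - y1) / (x2 - x1) = (11) / (5) mod 13 = 10
x3 = s^2 - x1 - x2 mod 13 = 10^2 - 4 - 9 = 9
y3 = s (x1 - x3) - y1 mod 13 = 10 * (4 - 9) - 12 = 3

P + Q = (9, 3)


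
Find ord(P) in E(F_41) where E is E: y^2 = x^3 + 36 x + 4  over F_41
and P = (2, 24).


Compute successive multiples of P until we hit O:
  1P = (2, 24)
  2P = (38, 22)
  3P = (11, 38)
  4P = (37, 40)
  5P = (0, 39)
  6P = (3, 4)
  7P = (26, 5)
  8P = (9, 14)
  ... (continuing to 22P)
  22P = O

ord(P) = 22


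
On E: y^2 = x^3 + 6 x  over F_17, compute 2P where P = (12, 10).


Doubling: s = (3 x1^2 + a) / (2 y1)
s = (3*12^2 + 6) / (2*10) mod 17 = 10
x3 = s^2 - 2 x1 mod 17 = 10^2 - 2*12 = 8
y3 = s (x1 - x3) - y1 mod 17 = 10 * (12 - 8) - 10 = 13

2P = (8, 13)


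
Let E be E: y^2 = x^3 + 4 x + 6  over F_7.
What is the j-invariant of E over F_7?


Delta = -16(4 a^3 + 27 b^2) mod 7 = 1
-1728 * (4 a)^3 = -1728 * (4*4)^3 mod 7 = 1
j = 1 * 1^(-1) mod 7 = 1

j = 1 (mod 7)


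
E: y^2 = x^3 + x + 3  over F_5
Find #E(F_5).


For each x in F_5, count y with y^2 = x^3 + 1 x + 3 mod 5:
  x = 1: RHS = 0, y in [0]  -> 1 point(s)
  x = 4: RHS = 1, y in [1, 4]  -> 2 point(s)
Affine points: 3. Add the point at infinity: total = 4.

#E(F_5) = 4


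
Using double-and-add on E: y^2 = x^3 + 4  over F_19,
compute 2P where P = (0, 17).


k = 2 = 10_2 (binary, LSB first: 01)
Double-and-add from P = (0, 17):
  bit 0 = 0: acc unchanged = O
  bit 1 = 1: acc = O + (0, 2) = (0, 2)

2P = (0, 2)


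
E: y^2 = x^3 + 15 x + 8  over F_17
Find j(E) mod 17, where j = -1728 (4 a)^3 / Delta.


Delta = -16(4 a^3 + 27 b^2) mod 17 = 13
-1728 * (4 a)^3 = -1728 * (4*15)^3 mod 17 = 5
j = 5 * 13^(-1) mod 17 = 3

j = 3 (mod 17)


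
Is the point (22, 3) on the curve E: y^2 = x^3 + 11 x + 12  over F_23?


Check whether y^2 = x^3 + 11 x + 12 (mod 23) for (x, y) = (22, 3).
LHS: y^2 = 3^2 mod 23 = 9
RHS: x^3 + 11 x + 12 = 22^3 + 11*22 + 12 mod 23 = 0
LHS != RHS

No, not on the curve


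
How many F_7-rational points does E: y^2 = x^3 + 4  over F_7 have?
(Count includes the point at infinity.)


For each x in F_7, count y with y^2 = x^3 + 0 x + 4 mod 7:
  x = 0: RHS = 4, y in [2, 5]  -> 2 point(s)
Affine points: 2. Add the point at infinity: total = 3.

#E(F_7) = 3


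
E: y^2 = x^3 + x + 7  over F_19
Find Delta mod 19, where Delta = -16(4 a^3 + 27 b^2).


4 a^3 + 27 b^2 = 4*1^3 + 27*7^2 = 4 + 1323 = 1327
Delta = -16 * (1327) = -21232
Delta mod 19 = 10

Delta = 10 (mod 19)


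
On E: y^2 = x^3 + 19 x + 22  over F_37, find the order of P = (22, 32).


Compute successive multiples of P until we hit O:
  1P = (22, 32)
  2P = (26, 31)
  3P = (33, 17)
  4P = (23, 3)
  5P = (19, 29)
  6P = (34, 30)
  7P = (17, 35)
  8P = (25, 29)
  ... (continuing to 33P)
  33P = O

ord(P) = 33


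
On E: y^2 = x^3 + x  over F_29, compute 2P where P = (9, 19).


Doubling: s = (3 x1^2 + a) / (2 y1)
s = (3*9^2 + 1) / (2*19) mod 29 = 11
x3 = s^2 - 2 x1 mod 29 = 11^2 - 2*9 = 16
y3 = s (x1 - x3) - y1 mod 29 = 11 * (9 - 16) - 19 = 20

2P = (16, 20)


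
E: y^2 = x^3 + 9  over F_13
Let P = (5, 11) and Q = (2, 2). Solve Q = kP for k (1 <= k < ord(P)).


Enumerate multiples of P until we hit Q = (2, 2):
  1P = (5, 11)
  2P = (6, 11)
  3P = (2, 2)
Match found at i = 3.

k = 3


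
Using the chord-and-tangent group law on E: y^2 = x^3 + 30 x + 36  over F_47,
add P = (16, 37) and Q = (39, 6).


P != Q, so use the chord formula.
s = (y2 - y1) / (x2 - x1) = (16) / (23) mod 47 = 15
x3 = s^2 - x1 - x2 mod 47 = 15^2 - 16 - 39 = 29
y3 = s (x1 - x3) - y1 mod 47 = 15 * (16 - 29) - 37 = 3

P + Q = (29, 3)


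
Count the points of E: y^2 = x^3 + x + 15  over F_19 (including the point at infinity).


For each x in F_19, count y with y^2 = x^3 + 1 x + 15 mod 19:
  x = 1: RHS = 17, y in [6, 13]  -> 2 point(s)
  x = 2: RHS = 6, y in [5, 14]  -> 2 point(s)
  x = 3: RHS = 7, y in [8, 11]  -> 2 point(s)
  x = 4: RHS = 7, y in [8, 11]  -> 2 point(s)
  x = 6: RHS = 9, y in [3, 16]  -> 2 point(s)
  x = 7: RHS = 4, y in [2, 17]  -> 2 point(s)
  x = 12: RHS = 7, y in [8, 11]  -> 2 point(s)
  x = 15: RHS = 4, y in [2, 17]  -> 2 point(s)
  x = 16: RHS = 4, y in [2, 17]  -> 2 point(s)
  x = 17: RHS = 5, y in [9, 10]  -> 2 point(s)
Affine points: 20. Add the point at infinity: total = 21.

#E(F_19) = 21


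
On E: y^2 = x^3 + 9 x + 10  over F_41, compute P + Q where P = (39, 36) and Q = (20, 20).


P != Q, so use the chord formula.
s = (y2 - y1) / (x2 - x1) = (25) / (22) mod 41 = 3
x3 = s^2 - x1 - x2 mod 41 = 3^2 - 39 - 20 = 32
y3 = s (x1 - x3) - y1 mod 41 = 3 * (39 - 32) - 36 = 26

P + Q = (32, 26)


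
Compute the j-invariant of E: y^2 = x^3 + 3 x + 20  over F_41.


Delta = -16(4 a^3 + 27 b^2) mod 41 = 9
-1728 * (4 a)^3 = -1728 * (4*3)^3 mod 41 = 5
j = 5 * 9^(-1) mod 41 = 37

j = 37 (mod 41)


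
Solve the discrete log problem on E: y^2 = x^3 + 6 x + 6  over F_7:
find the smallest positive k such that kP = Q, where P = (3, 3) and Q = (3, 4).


Enumerate multiples of P until we hit Q = (3, 4):
  1P = (3, 3)
  2P = (5, 0)
  3P = (3, 4)
Match found at i = 3.

k = 3


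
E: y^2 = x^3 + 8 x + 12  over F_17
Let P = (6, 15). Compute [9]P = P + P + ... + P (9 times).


k = 9 = 1001_2 (binary, LSB first: 1001)
Double-and-add from P = (6, 15):
  bit 0 = 1: acc = O + (6, 15) = (6, 15)
  bit 1 = 0: acc unchanged = (6, 15)
  bit 2 = 0: acc unchanged = (6, 15)
  bit 3 = 1: acc = (6, 15) + (10, 2) = (2, 6)

9P = (2, 6)


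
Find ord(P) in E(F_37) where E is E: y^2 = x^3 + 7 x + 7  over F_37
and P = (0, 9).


Compute successive multiples of P until we hit O:
  1P = (0, 9)
  2P = (11, 34)
  3P = (33, 27)
  4P = (15, 3)
  5P = (34, 12)
  6P = (4, 32)
  7P = (36, 6)
  8P = (10, 35)
  ... (continuing to 28P)
  28P = O

ord(P) = 28


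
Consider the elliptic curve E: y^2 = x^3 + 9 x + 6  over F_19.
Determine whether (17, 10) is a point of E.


Check whether y^2 = x^3 + 9 x + 6 (mod 19) for (x, y) = (17, 10).
LHS: y^2 = 10^2 mod 19 = 5
RHS: x^3 + 9 x + 6 = 17^3 + 9*17 + 6 mod 19 = 18
LHS != RHS

No, not on the curve


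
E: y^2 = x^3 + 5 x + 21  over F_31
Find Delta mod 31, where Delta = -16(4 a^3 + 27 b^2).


4 a^3 + 27 b^2 = 4*5^3 + 27*21^2 = 500 + 11907 = 12407
Delta = -16 * (12407) = -198512
Delta mod 31 = 12

Delta = 12 (mod 31)


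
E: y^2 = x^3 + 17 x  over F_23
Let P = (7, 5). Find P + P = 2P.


Doubling: s = (3 x1^2 + a) / (2 y1)
s = (3*7^2 + 17) / (2*5) mod 23 = 21
x3 = s^2 - 2 x1 mod 23 = 21^2 - 2*7 = 13
y3 = s (x1 - x3) - y1 mod 23 = 21 * (7 - 13) - 5 = 7

2P = (13, 7)


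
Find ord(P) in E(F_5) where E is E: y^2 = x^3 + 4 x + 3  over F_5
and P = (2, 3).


Compute successive multiples of P until we hit O:
  1P = (2, 3)
  2P = (2, 2)
  3P = O

ord(P) = 3


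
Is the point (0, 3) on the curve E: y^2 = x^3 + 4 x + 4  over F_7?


Check whether y^2 = x^3 + 4 x + 4 (mod 7) for (x, y) = (0, 3).
LHS: y^2 = 3^2 mod 7 = 2
RHS: x^3 + 4 x + 4 = 0^3 + 4*0 + 4 mod 7 = 4
LHS != RHS

No, not on the curve


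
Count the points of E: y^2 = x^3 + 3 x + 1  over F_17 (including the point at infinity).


For each x in F_17, count y with y^2 = x^3 + 3 x + 1 mod 17:
  x = 0: RHS = 1, y in [1, 16]  -> 2 point(s)
  x = 2: RHS = 15, y in [7, 10]  -> 2 point(s)
  x = 4: RHS = 9, y in [3, 14]  -> 2 point(s)
  x = 7: RHS = 8, y in [5, 12]  -> 2 point(s)
  x = 9: RHS = 9, y in [3, 14]  -> 2 point(s)
  x = 14: RHS = 16, y in [4, 13]  -> 2 point(s)
  x = 15: RHS = 4, y in [2, 15]  -> 2 point(s)
Affine points: 14. Add the point at infinity: total = 15.

#E(F_17) = 15


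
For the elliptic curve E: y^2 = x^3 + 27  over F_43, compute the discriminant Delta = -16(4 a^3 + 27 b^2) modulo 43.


4 a^3 + 27 b^2 = 4*0^3 + 27*27^2 = 0 + 19683 = 19683
Delta = -16 * (19683) = -314928
Delta mod 43 = 4

Delta = 4 (mod 43)


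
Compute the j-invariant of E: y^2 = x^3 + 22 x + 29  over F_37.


Delta = -16(4 a^3 + 27 b^2) mod 37 = 22
-1728 * (4 a)^3 = -1728 * (4*22)^3 mod 37 = 29
j = 29 * 22^(-1) mod 37 = 3

j = 3 (mod 37)


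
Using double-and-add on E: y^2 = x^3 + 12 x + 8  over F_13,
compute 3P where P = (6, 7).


k = 3 = 11_2 (binary, LSB first: 11)
Double-and-add from P = (6, 7):
  bit 0 = 1: acc = O + (6, 7) = (6, 7)
  bit 1 = 1: acc = (6, 7) + (10, 7) = (10, 6)

3P = (10, 6)


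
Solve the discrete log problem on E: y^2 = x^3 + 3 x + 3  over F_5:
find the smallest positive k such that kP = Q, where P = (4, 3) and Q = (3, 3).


Enumerate multiples of P until we hit Q = (3, 3):
  1P = (4, 3)
  2P = (3, 3)
Match found at i = 2.

k = 2


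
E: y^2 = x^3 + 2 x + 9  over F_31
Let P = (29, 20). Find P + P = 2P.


Doubling: s = (3 x1^2 + a) / (2 y1)
s = (3*29^2 + 2) / (2*20) mod 31 = 5
x3 = s^2 - 2 x1 mod 31 = 5^2 - 2*29 = 29
y3 = s (x1 - x3) - y1 mod 31 = 5 * (29 - 29) - 20 = 11

2P = (29, 11)


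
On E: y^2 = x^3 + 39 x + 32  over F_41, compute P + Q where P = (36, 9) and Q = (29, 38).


P != Q, so use the chord formula.
s = (y2 - y1) / (x2 - x1) = (29) / (34) mod 41 = 31
x3 = s^2 - x1 - x2 mod 41 = 31^2 - 36 - 29 = 35
y3 = s (x1 - x3) - y1 mod 41 = 31 * (36 - 35) - 9 = 22

P + Q = (35, 22)


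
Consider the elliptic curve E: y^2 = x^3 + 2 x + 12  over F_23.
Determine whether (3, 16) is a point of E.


Check whether y^2 = x^3 + 2 x + 12 (mod 23) for (x, y) = (3, 16).
LHS: y^2 = 16^2 mod 23 = 3
RHS: x^3 + 2 x + 12 = 3^3 + 2*3 + 12 mod 23 = 22
LHS != RHS

No, not on the curve


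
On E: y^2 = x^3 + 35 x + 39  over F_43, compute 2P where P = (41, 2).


Doubling: s = (3 x1^2 + a) / (2 y1)
s = (3*41^2 + 35) / (2*2) mod 43 = 1
x3 = s^2 - 2 x1 mod 43 = 1^2 - 2*41 = 5
y3 = s (x1 - x3) - y1 mod 43 = 1 * (41 - 5) - 2 = 34

2P = (5, 34)


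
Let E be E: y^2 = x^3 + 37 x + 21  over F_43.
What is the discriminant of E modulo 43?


4 a^3 + 27 b^2 = 4*37^3 + 27*21^2 = 202612 + 11907 = 214519
Delta = -16 * (214519) = -3432304
Delta mod 43 = 42

Delta = 42 (mod 43)


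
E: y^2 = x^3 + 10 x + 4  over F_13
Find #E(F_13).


For each x in F_13, count y with y^2 = x^3 + 10 x + 4 mod 13:
  x = 0: RHS = 4, y in [2, 11]  -> 2 point(s)
  x = 3: RHS = 9, y in [3, 10]  -> 2 point(s)
  x = 4: RHS = 4, y in [2, 11]  -> 2 point(s)
  x = 5: RHS = 10, y in [6, 7]  -> 2 point(s)
  x = 7: RHS = 1, y in [1, 12]  -> 2 point(s)
  x = 9: RHS = 4, y in [2, 11]  -> 2 point(s)
  x = 10: RHS = 12, y in [5, 8]  -> 2 point(s)
Affine points: 14. Add the point at infinity: total = 15.

#E(F_13) = 15


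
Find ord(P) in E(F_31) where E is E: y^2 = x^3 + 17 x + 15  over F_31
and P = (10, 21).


Compute successive multiples of P until we hit O:
  1P = (10, 21)
  2P = (5, 16)
  3P = (17, 3)
  4P = (22, 1)
  5P = (19, 25)
  6P = (11, 13)
  7P = (12, 26)
  8P = (23, 24)
  ... (continuing to 17P)
  17P = O

ord(P) = 17


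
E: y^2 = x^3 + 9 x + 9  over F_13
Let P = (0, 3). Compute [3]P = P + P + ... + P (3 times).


k = 3 = 11_2 (binary, LSB first: 11)
Double-and-add from P = (0, 3):
  bit 0 = 1: acc = O + (0, 3) = (0, 3)
  bit 1 = 1: acc = (0, 3) + (12, 5) = (5, 7)

3P = (5, 7)


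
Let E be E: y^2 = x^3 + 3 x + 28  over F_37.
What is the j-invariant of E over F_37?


Delta = -16(4 a^3 + 27 b^2) mod 37 = 21
-1728 * (4 a)^3 = -1728 * (4*3)^3 mod 37 = 27
j = 27 * 21^(-1) mod 37 = 33

j = 33 (mod 37)


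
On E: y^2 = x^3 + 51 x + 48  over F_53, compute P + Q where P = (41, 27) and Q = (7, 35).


P != Q, so use the chord formula.
s = (y2 - y1) / (x2 - x1) = (8) / (19) mod 53 = 6
x3 = s^2 - x1 - x2 mod 53 = 6^2 - 41 - 7 = 41
y3 = s (x1 - x3) - y1 mod 53 = 6 * (41 - 41) - 27 = 26

P + Q = (41, 26)


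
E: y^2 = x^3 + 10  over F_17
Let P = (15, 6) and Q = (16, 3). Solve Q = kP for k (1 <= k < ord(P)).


Enumerate multiples of P until we hit Q = (16, 3):
  1P = (15, 6)
  2P = (5, 4)
  3P = (12, 15)
  4P = (16, 14)
  5P = (16, 3)
Match found at i = 5.

k = 5


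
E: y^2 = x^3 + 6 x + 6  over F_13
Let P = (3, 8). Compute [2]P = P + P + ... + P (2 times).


k = 2 = 10_2 (binary, LSB first: 01)
Double-and-add from P = (3, 8):
  bit 0 = 0: acc unchanged = O
  bit 1 = 1: acc = O + (11, 8) = (11, 8)

2P = (11, 8)


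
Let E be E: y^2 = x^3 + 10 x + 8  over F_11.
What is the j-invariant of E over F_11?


Delta = -16(4 a^3 + 27 b^2) mod 11 = 4
-1728 * (4 a)^3 = -1728 * (4*10)^3 mod 11 = 9
j = 9 * 4^(-1) mod 11 = 5

j = 5 (mod 11)


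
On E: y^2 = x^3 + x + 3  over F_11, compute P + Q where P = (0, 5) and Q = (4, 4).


P != Q, so use the chord formula.
s = (y2 - y1) / (x2 - x1) = (10) / (4) mod 11 = 8
x3 = s^2 - x1 - x2 mod 11 = 8^2 - 0 - 4 = 5
y3 = s (x1 - x3) - y1 mod 11 = 8 * (0 - 5) - 5 = 10

P + Q = (5, 10)


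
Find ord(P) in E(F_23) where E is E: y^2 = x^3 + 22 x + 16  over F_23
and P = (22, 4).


Compute successive multiples of P until we hit O:
  1P = (22, 4)
  2P = (15, 15)
  3P = (11, 5)
  4P = (17, 6)
  5P = (9, 0)
  6P = (17, 17)
  7P = (11, 18)
  8P = (15, 8)
  ... (continuing to 10P)
  10P = O

ord(P) = 10


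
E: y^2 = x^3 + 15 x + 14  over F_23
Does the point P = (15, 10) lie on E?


Check whether y^2 = x^3 + 15 x + 14 (mod 23) for (x, y) = (15, 10).
LHS: y^2 = 10^2 mod 23 = 8
RHS: x^3 + 15 x + 14 = 15^3 + 15*15 + 14 mod 23 = 3
LHS != RHS

No, not on the curve


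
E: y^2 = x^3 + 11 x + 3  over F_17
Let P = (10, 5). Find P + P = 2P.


Doubling: s = (3 x1^2 + a) / (2 y1)
s = (3*10^2 + 11) / (2*5) mod 17 = 9
x3 = s^2 - 2 x1 mod 17 = 9^2 - 2*10 = 10
y3 = s (x1 - x3) - y1 mod 17 = 9 * (10 - 10) - 5 = 12

2P = (10, 12)


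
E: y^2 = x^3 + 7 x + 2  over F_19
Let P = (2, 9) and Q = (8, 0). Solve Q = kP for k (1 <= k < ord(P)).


Enumerate multiples of P until we hit Q = (8, 0):
  1P = (2, 9)
  2P = (15, 10)
  3P = (11, 2)
  4P = (12, 3)
  5P = (16, 7)
  6P = (8, 0)
Match found at i = 6.

k = 6


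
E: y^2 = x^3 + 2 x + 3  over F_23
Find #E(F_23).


For each x in F_23, count y with y^2 = x^3 + 2 x + 3 mod 23:
  x = 0: RHS = 3, y in [7, 16]  -> 2 point(s)
  x = 1: RHS = 6, y in [11, 12]  -> 2 point(s)
  x = 3: RHS = 13, y in [6, 17]  -> 2 point(s)
  x = 4: RHS = 6, y in [11, 12]  -> 2 point(s)
  x = 5: RHS = 0, y in [0]  -> 1 point(s)
  x = 6: RHS = 1, y in [1, 22]  -> 2 point(s)
  x = 8: RHS = 2, y in [5, 18]  -> 2 point(s)
  x = 13: RHS = 18, y in [8, 15]  -> 2 point(s)
  x = 15: RHS = 4, y in [2, 21]  -> 2 point(s)
  x = 18: RHS = 6, y in [11, 12]  -> 2 point(s)
  x = 19: RHS = 0, y in [0]  -> 1 point(s)
  x = 20: RHS = 16, y in [4, 19]  -> 2 point(s)
  x = 22: RHS = 0, y in [0]  -> 1 point(s)
Affine points: 23. Add the point at infinity: total = 24.

#E(F_23) = 24


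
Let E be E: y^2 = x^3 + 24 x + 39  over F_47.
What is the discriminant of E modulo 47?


4 a^3 + 27 b^2 = 4*24^3 + 27*39^2 = 55296 + 41067 = 96363
Delta = -16 * (96363) = -1541808
Delta mod 47 = 27

Delta = 27 (mod 47)


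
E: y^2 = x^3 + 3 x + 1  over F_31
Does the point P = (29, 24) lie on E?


Check whether y^2 = x^3 + 3 x + 1 (mod 31) for (x, y) = (29, 24).
LHS: y^2 = 24^2 mod 31 = 18
RHS: x^3 + 3 x + 1 = 29^3 + 3*29 + 1 mod 31 = 18
LHS = RHS

Yes, on the curve


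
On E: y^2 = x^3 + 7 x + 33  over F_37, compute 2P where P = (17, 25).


Doubling: s = (3 x1^2 + a) / (2 y1)
s = (3*17^2 + 7) / (2*25) mod 37 = 16
x3 = s^2 - 2 x1 mod 37 = 16^2 - 2*17 = 0
y3 = s (x1 - x3) - y1 mod 37 = 16 * (17 - 0) - 25 = 25

2P = (0, 25)


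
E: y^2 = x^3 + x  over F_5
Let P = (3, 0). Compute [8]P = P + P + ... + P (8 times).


k = 8 = 1000_2 (binary, LSB first: 0001)
Double-and-add from P = (3, 0):
  bit 0 = 0: acc unchanged = O
  bit 1 = 0: acc unchanged = O
  bit 2 = 0: acc unchanged = O
  bit 3 = 1: acc = O + O = O

8P = O


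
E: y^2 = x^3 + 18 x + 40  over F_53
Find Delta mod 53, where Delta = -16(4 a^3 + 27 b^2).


4 a^3 + 27 b^2 = 4*18^3 + 27*40^2 = 23328 + 43200 = 66528
Delta = -16 * (66528) = -1064448
Delta mod 53 = 4

Delta = 4 (mod 53)


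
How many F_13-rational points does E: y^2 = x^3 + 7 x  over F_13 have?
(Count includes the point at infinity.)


For each x in F_13, count y with y^2 = x^3 + 7 x + 0 mod 13:
  x = 0: RHS = 0, y in [0]  -> 1 point(s)
  x = 2: RHS = 9, y in [3, 10]  -> 2 point(s)
  x = 3: RHS = 9, y in [3, 10]  -> 2 point(s)
  x = 4: RHS = 1, y in [1, 12]  -> 2 point(s)
  x = 5: RHS = 4, y in [2, 11]  -> 2 point(s)
  x = 8: RHS = 9, y in [3, 10]  -> 2 point(s)
  x = 9: RHS = 12, y in [5, 8]  -> 2 point(s)
  x = 10: RHS = 4, y in [2, 11]  -> 2 point(s)
  x = 11: RHS = 4, y in [2, 11]  -> 2 point(s)
Affine points: 17. Add the point at infinity: total = 18.

#E(F_13) = 18


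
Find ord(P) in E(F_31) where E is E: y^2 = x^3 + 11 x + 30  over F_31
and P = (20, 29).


Compute successive multiples of P until we hit O:
  1P = (20, 29)
  2P = (30, 7)
  3P = (28, 1)
  4P = (3, 20)
  5P = (13, 13)
  6P = (26, 6)
  7P = (4, 13)
  8P = (8, 14)
  ... (continuing to 34P)
  34P = O

ord(P) = 34


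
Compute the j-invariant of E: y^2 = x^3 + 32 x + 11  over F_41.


Delta = -16(4 a^3 + 27 b^2) mod 41 = 1
-1728 * (4 a)^3 = -1728 * (4*32)^3 mod 41 = 29
j = 29 * 1^(-1) mod 41 = 29

j = 29 (mod 41)


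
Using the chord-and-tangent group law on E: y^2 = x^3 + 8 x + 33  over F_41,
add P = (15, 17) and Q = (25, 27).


P != Q, so use the chord formula.
s = (y2 - y1) / (x2 - x1) = (10) / (10) mod 41 = 1
x3 = s^2 - x1 - x2 mod 41 = 1^2 - 15 - 25 = 2
y3 = s (x1 - x3) - y1 mod 41 = 1 * (15 - 2) - 17 = 37

P + Q = (2, 37)


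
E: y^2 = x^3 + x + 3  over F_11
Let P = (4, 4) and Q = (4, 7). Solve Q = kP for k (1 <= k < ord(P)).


Enumerate multiples of P until we hit Q = (4, 7):
  1P = (4, 4)
  2P = (7, 1)
  3P = (1, 4)
  4P = (6, 7)
  5P = (6, 4)
  6P = (1, 7)
  7P = (7, 10)
  8P = (4, 7)
Match found at i = 8.

k = 8


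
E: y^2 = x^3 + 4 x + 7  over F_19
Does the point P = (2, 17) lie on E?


Check whether y^2 = x^3 + 4 x + 7 (mod 19) for (x, y) = (2, 17).
LHS: y^2 = 17^2 mod 19 = 4
RHS: x^3 + 4 x + 7 = 2^3 + 4*2 + 7 mod 19 = 4
LHS = RHS

Yes, on the curve


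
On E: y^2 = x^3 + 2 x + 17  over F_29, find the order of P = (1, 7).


Compute successive multiples of P until we hit O:
  1P = (1, 7)
  2P = (11, 6)
  3P = (26, 10)
  4P = (8, 20)
  5P = (27, 11)
  6P = (6, 19)
  7P = (15, 0)
  8P = (6, 10)
  ... (continuing to 14P)
  14P = O

ord(P) = 14


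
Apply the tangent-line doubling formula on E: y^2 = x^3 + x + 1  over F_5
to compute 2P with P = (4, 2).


Doubling: s = (3 x1^2 + a) / (2 y1)
s = (3*4^2 + 1) / (2*2) mod 5 = 1
x3 = s^2 - 2 x1 mod 5 = 1^2 - 2*4 = 3
y3 = s (x1 - x3) - y1 mod 5 = 1 * (4 - 3) - 2 = 4

2P = (3, 4)


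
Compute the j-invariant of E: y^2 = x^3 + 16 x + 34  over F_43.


Delta = -16(4 a^3 + 27 b^2) mod 43 = 37
-1728 * (4 a)^3 = -1728 * (4*16)^3 mod 43 = 1
j = 1 * 37^(-1) mod 43 = 7

j = 7 (mod 43)


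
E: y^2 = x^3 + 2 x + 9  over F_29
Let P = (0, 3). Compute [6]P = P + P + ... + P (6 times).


k = 6 = 110_2 (binary, LSB first: 011)
Double-and-add from P = (0, 3):
  bit 0 = 0: acc unchanged = O
  bit 1 = 1: acc = O + (13, 12) = (13, 12)
  bit 2 = 1: acc = (13, 12) + (26, 18) = (6, 18)

6P = (6, 18)


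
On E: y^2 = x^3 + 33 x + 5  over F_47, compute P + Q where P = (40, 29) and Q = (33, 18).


P != Q, so use the chord formula.
s = (y2 - y1) / (x2 - x1) = (36) / (40) mod 47 = 15
x3 = s^2 - x1 - x2 mod 47 = 15^2 - 40 - 33 = 11
y3 = s (x1 - x3) - y1 mod 47 = 15 * (40 - 11) - 29 = 30

P + Q = (11, 30)


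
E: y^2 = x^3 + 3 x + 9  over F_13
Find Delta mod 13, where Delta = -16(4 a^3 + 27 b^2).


4 a^3 + 27 b^2 = 4*3^3 + 27*9^2 = 108 + 2187 = 2295
Delta = -16 * (2295) = -36720
Delta mod 13 = 5

Delta = 5 (mod 13)


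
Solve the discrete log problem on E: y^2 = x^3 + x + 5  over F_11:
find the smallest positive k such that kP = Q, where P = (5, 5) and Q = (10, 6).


Enumerate multiples of P until we hit Q = (10, 6):
  1P = (5, 5)
  2P = (2, 9)
  3P = (7, 5)
  4P = (10, 6)
Match found at i = 4.

k = 4


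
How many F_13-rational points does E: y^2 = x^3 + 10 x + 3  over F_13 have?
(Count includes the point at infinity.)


For each x in F_13, count y with y^2 = x^3 + 10 x + 3 mod 13:
  x = 0: RHS = 3, y in [4, 9]  -> 2 point(s)
  x = 1: RHS = 1, y in [1, 12]  -> 2 point(s)
  x = 4: RHS = 3, y in [4, 9]  -> 2 point(s)
  x = 5: RHS = 9, y in [3, 10]  -> 2 point(s)
  x = 7: RHS = 0, y in [0]  -> 1 point(s)
  x = 8: RHS = 10, y in [6, 7]  -> 2 point(s)
  x = 9: RHS = 3, y in [4, 9]  -> 2 point(s)
  x = 11: RHS = 1, y in [1, 12]  -> 2 point(s)
Affine points: 15. Add the point at infinity: total = 16.

#E(F_13) = 16


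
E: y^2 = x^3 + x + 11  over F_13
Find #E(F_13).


For each x in F_13, count y with y^2 = x^3 + 1 x + 11 mod 13:
  x = 1: RHS = 0, y in [0]  -> 1 point(s)
  x = 4: RHS = 1, y in [1, 12]  -> 2 point(s)
  x = 6: RHS = 12, y in [5, 8]  -> 2 point(s)
  x = 7: RHS = 10, y in [6, 7]  -> 2 point(s)
  x = 11: RHS = 1, y in [1, 12]  -> 2 point(s)
  x = 12: RHS = 9, y in [3, 10]  -> 2 point(s)
Affine points: 11. Add the point at infinity: total = 12.

#E(F_13) = 12


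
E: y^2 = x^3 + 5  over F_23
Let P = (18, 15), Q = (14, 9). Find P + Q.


P != Q, so use the chord formula.
s = (y2 - y1) / (x2 - x1) = (17) / (19) mod 23 = 13
x3 = s^2 - x1 - x2 mod 23 = 13^2 - 18 - 14 = 22
y3 = s (x1 - x3) - y1 mod 23 = 13 * (18 - 22) - 15 = 2

P + Q = (22, 2)


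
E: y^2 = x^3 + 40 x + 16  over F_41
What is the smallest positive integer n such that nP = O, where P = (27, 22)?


Compute successive multiples of P until we hit O:
  1P = (27, 22)
  2P = (24, 32)
  3P = (33, 39)
  4P = (38, 22)
  5P = (17, 19)
  6P = (18, 34)
  7P = (16, 18)
  8P = (31, 25)
  ... (continuing to 53P)
  53P = O

ord(P) = 53


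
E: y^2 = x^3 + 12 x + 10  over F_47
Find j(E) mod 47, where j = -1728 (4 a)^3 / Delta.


Delta = -16(4 a^3 + 27 b^2) mod 47 = 39
-1728 * (4 a)^3 = -1728 * (4*12)^3 mod 47 = 11
j = 11 * 39^(-1) mod 47 = 28

j = 28 (mod 47)


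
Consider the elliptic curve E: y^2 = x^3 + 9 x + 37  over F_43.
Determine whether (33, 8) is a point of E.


Check whether y^2 = x^3 + 9 x + 37 (mod 43) for (x, y) = (33, 8).
LHS: y^2 = 8^2 mod 43 = 21
RHS: x^3 + 9 x + 37 = 33^3 + 9*33 + 37 mod 43 = 22
LHS != RHS

No, not on the curve


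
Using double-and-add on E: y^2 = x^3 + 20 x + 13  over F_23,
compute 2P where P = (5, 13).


k = 2 = 10_2 (binary, LSB first: 01)
Double-and-add from P = (5, 13):
  bit 0 = 0: acc unchanged = O
  bit 1 = 1: acc = O + (14, 1) = (14, 1)

2P = (14, 1)


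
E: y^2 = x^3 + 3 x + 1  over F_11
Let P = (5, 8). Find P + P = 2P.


Doubling: s = (3 x1^2 + a) / (2 y1)
s = (3*5^2 + 3) / (2*8) mod 11 = 9
x3 = s^2 - 2 x1 mod 11 = 9^2 - 2*5 = 5
y3 = s (x1 - x3) - y1 mod 11 = 9 * (5 - 5) - 8 = 3

2P = (5, 3)


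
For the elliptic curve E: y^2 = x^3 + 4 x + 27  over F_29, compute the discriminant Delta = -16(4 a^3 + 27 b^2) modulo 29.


4 a^3 + 27 b^2 = 4*4^3 + 27*27^2 = 256 + 19683 = 19939
Delta = -16 * (19939) = -319024
Delta mod 29 = 5

Delta = 5 (mod 29)


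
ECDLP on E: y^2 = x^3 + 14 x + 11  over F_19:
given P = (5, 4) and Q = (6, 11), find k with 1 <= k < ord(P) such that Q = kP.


Enumerate multiples of P until we hit Q = (6, 11):
  1P = (5, 4)
  2P = (6, 11)
Match found at i = 2.

k = 2


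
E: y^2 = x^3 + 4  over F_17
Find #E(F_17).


For each x in F_17, count y with y^2 = x^3 + 0 x + 4 mod 17:
  x = 0: RHS = 4, y in [2, 15]  -> 2 point(s)
  x = 4: RHS = 0, y in [0]  -> 1 point(s)
  x = 6: RHS = 16, y in [4, 13]  -> 2 point(s)
  x = 9: RHS = 2, y in [6, 11]  -> 2 point(s)
  x = 10: RHS = 1, y in [1, 16]  -> 2 point(s)
  x = 11: RHS = 9, y in [3, 14]  -> 2 point(s)
  x = 12: RHS = 15, y in [7, 10]  -> 2 point(s)
  x = 13: RHS = 8, y in [5, 12]  -> 2 point(s)
  x = 15: RHS = 13, y in [8, 9]  -> 2 point(s)
Affine points: 17. Add the point at infinity: total = 18.

#E(F_17) = 18


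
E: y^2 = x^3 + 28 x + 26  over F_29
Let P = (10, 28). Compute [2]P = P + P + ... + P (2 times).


k = 2 = 10_2 (binary, LSB first: 01)
Double-and-add from P = (10, 28):
  bit 0 = 0: acc unchanged = O
  bit 1 = 1: acc = O + (22, 26) = (22, 26)

2P = (22, 26)


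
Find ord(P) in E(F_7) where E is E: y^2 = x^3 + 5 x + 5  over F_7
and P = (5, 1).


Compute successive multiples of P until we hit O:
  1P = (5, 1)
  2P = (1, 5)
  3P = (2, 3)
  4P = (2, 4)
  5P = (1, 2)
  6P = (5, 6)
  7P = O

ord(P) = 7


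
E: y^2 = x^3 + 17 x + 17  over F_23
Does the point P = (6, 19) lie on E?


Check whether y^2 = x^3 + 17 x + 17 (mod 23) for (x, y) = (6, 19).
LHS: y^2 = 19^2 mod 23 = 16
RHS: x^3 + 17 x + 17 = 6^3 + 17*6 + 17 mod 23 = 13
LHS != RHS

No, not on the curve


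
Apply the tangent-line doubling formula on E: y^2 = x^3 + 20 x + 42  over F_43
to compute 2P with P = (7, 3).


Doubling: s = (3 x1^2 + a) / (2 y1)
s = (3*7^2 + 20) / (2*3) mod 43 = 35
x3 = s^2 - 2 x1 mod 43 = 35^2 - 2*7 = 7
y3 = s (x1 - x3) - y1 mod 43 = 35 * (7 - 7) - 3 = 40

2P = (7, 40)


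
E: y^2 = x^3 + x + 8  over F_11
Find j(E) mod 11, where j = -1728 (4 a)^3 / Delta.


Delta = -16(4 a^3 + 27 b^2) mod 11 = 8
-1728 * (4 a)^3 = -1728 * (4*1)^3 mod 11 = 2
j = 2 * 8^(-1) mod 11 = 3

j = 3 (mod 11)


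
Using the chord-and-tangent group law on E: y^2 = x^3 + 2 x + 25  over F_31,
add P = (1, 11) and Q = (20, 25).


P != Q, so use the chord formula.
s = (y2 - y1) / (x2 - x1) = (14) / (19) mod 31 = 4
x3 = s^2 - x1 - x2 mod 31 = 4^2 - 1 - 20 = 26
y3 = s (x1 - x3) - y1 mod 31 = 4 * (1 - 26) - 11 = 13

P + Q = (26, 13)


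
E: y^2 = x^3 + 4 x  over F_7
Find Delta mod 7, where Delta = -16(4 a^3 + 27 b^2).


4 a^3 + 27 b^2 = 4*4^3 + 27*0^2 = 256 + 0 = 256
Delta = -16 * (256) = -4096
Delta mod 7 = 6

Delta = 6 (mod 7)


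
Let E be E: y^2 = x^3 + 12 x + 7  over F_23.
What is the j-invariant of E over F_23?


Delta = -16(4 a^3 + 27 b^2) mod 23 = 7
-1728 * (4 a)^3 = -1728 * (4*12)^3 mod 23 = 22
j = 22 * 7^(-1) mod 23 = 13

j = 13 (mod 23)


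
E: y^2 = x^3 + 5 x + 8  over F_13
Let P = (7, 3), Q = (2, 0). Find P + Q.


P != Q, so use the chord formula.
s = (y2 - y1) / (x2 - x1) = (10) / (8) mod 13 = 11
x3 = s^2 - x1 - x2 mod 13 = 11^2 - 7 - 2 = 8
y3 = s (x1 - x3) - y1 mod 13 = 11 * (7 - 8) - 3 = 12

P + Q = (8, 12)


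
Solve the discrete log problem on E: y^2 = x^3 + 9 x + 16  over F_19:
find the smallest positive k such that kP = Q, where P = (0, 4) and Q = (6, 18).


Enumerate multiples of P until we hit Q = (6, 18):
  1P = (0, 4)
  2P = (17, 3)
  3P = (7, 2)
  4P = (2, 2)
  5P = (18, 14)
  6P = (6, 18)
Match found at i = 6.

k = 6


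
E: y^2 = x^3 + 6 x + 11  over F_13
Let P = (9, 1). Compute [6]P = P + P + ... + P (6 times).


k = 6 = 110_2 (binary, LSB first: 011)
Double-and-add from P = (9, 1):
  bit 0 = 0: acc unchanged = O
  bit 1 = 1: acc = O + (9, 12) = (9, 12)
  bit 2 = 1: acc = (9, 12) + (9, 1) = O

6P = O


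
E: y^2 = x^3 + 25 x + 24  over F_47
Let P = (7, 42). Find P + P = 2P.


Doubling: s = (3 x1^2 + a) / (2 y1)
s = (3*7^2 + 25) / (2*42) mod 47 = 11
x3 = s^2 - 2 x1 mod 47 = 11^2 - 2*7 = 13
y3 = s (x1 - x3) - y1 mod 47 = 11 * (7 - 13) - 42 = 33

2P = (13, 33)


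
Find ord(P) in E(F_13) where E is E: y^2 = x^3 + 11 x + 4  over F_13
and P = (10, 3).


Compute successive multiples of P until we hit O:
  1P = (10, 3)
  2P = (10, 10)
  3P = O

ord(P) = 3


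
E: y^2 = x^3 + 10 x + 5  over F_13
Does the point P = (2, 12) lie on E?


Check whether y^2 = x^3 + 10 x + 5 (mod 13) for (x, y) = (2, 12).
LHS: y^2 = 12^2 mod 13 = 1
RHS: x^3 + 10 x + 5 = 2^3 + 10*2 + 5 mod 13 = 7
LHS != RHS

No, not on the curve


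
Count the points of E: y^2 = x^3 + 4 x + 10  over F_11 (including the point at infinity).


For each x in F_11, count y with y^2 = x^3 + 4 x + 10 mod 11:
  x = 1: RHS = 4, y in [2, 9]  -> 2 point(s)
  x = 2: RHS = 4, y in [2, 9]  -> 2 point(s)
  x = 3: RHS = 5, y in [4, 7]  -> 2 point(s)
  x = 5: RHS = 1, y in [1, 10]  -> 2 point(s)
  x = 8: RHS = 4, y in [2, 9]  -> 2 point(s)
  x = 9: RHS = 5, y in [4, 7]  -> 2 point(s)
  x = 10: RHS = 5, y in [4, 7]  -> 2 point(s)
Affine points: 14. Add the point at infinity: total = 15.

#E(F_11) = 15


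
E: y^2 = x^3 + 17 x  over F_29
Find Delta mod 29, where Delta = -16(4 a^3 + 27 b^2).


4 a^3 + 27 b^2 = 4*17^3 + 27*0^2 = 19652 + 0 = 19652
Delta = -16 * (19652) = -314432
Delta mod 29 = 15

Delta = 15 (mod 29)


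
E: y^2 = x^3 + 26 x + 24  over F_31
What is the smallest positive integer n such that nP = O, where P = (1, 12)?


Compute successive multiples of P until we hit O:
  1P = (1, 12)
  2P = (12, 7)
  3P = (20, 22)
  4P = (15, 10)
  5P = (3, 6)
  6P = (5, 0)
  7P = (3, 25)
  8P = (15, 21)
  ... (continuing to 12P)
  12P = O

ord(P) = 12


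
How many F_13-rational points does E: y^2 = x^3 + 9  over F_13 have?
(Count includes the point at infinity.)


For each x in F_13, count y with y^2 = x^3 + 0 x + 9 mod 13:
  x = 0: RHS = 9, y in [3, 10]  -> 2 point(s)
  x = 1: RHS = 10, y in [6, 7]  -> 2 point(s)
  x = 2: RHS = 4, y in [2, 11]  -> 2 point(s)
  x = 3: RHS = 10, y in [6, 7]  -> 2 point(s)
  x = 5: RHS = 4, y in [2, 11]  -> 2 point(s)
  x = 6: RHS = 4, y in [2, 11]  -> 2 point(s)
  x = 7: RHS = 1, y in [1, 12]  -> 2 point(s)
  x = 8: RHS = 1, y in [1, 12]  -> 2 point(s)
  x = 9: RHS = 10, y in [6, 7]  -> 2 point(s)
  x = 11: RHS = 1, y in [1, 12]  -> 2 point(s)
Affine points: 20. Add the point at infinity: total = 21.

#E(F_13) = 21


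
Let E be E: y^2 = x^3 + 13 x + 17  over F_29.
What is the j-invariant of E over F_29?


Delta = -16(4 a^3 + 27 b^2) mod 29 = 10
-1728 * (4 a)^3 = -1728 * (4*13)^3 mod 29 = 18
j = 18 * 10^(-1) mod 29 = 25

j = 25 (mod 29)


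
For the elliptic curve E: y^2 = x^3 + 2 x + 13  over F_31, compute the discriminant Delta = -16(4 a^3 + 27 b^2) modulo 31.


4 a^3 + 27 b^2 = 4*2^3 + 27*13^2 = 32 + 4563 = 4595
Delta = -16 * (4595) = -73520
Delta mod 31 = 12

Delta = 12 (mod 31)


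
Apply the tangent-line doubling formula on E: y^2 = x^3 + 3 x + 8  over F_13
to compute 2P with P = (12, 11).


Doubling: s = (3 x1^2 + a) / (2 y1)
s = (3*12^2 + 3) / (2*11) mod 13 = 5
x3 = s^2 - 2 x1 mod 13 = 5^2 - 2*12 = 1
y3 = s (x1 - x3) - y1 mod 13 = 5 * (12 - 1) - 11 = 5

2P = (1, 5)


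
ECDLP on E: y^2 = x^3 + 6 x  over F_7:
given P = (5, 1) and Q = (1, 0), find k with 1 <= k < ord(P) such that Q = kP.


Enumerate multiples of P until we hit Q = (1, 0):
  1P = (5, 1)
  2P = (1, 0)
Match found at i = 2.

k = 2


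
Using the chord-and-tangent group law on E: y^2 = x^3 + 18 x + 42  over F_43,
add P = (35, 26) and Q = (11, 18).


P != Q, so use the chord formula.
s = (y2 - y1) / (x2 - x1) = (35) / (19) mod 43 = 29
x3 = s^2 - x1 - x2 mod 43 = 29^2 - 35 - 11 = 21
y3 = s (x1 - x3) - y1 mod 43 = 29 * (35 - 21) - 26 = 36

P + Q = (21, 36)


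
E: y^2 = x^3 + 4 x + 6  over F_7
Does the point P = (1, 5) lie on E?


Check whether y^2 = x^3 + 4 x + 6 (mod 7) for (x, y) = (1, 5).
LHS: y^2 = 5^2 mod 7 = 4
RHS: x^3 + 4 x + 6 = 1^3 + 4*1 + 6 mod 7 = 4
LHS = RHS

Yes, on the curve


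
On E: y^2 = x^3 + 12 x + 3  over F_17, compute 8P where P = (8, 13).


k = 8 = 1000_2 (binary, LSB first: 0001)
Double-and-add from P = (8, 13):
  bit 0 = 0: acc unchanged = O
  bit 1 = 0: acc unchanged = O
  bit 2 = 0: acc unchanged = O
  bit 3 = 1: acc = O + (2, 16) = (2, 16)

8P = (2, 16)


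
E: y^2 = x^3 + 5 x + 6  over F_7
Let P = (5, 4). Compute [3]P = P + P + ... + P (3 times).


k = 3 = 11_2 (binary, LSB first: 11)
Double-and-add from P = (5, 4):
  bit 0 = 1: acc = O + (5, 4) = (5, 4)
  bit 1 = 1: acc = (5, 4) + (6, 0) = (5, 3)

3P = (5, 3)


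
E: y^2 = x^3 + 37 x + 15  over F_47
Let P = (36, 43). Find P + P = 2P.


Doubling: s = (3 x1^2 + a) / (2 y1)
s = (3*36^2 + 37) / (2*43) mod 47 = 44
x3 = s^2 - 2 x1 mod 47 = 44^2 - 2*36 = 31
y3 = s (x1 - x3) - y1 mod 47 = 44 * (36 - 31) - 43 = 36

2P = (31, 36)


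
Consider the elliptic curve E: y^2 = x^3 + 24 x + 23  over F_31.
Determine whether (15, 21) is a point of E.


Check whether y^2 = x^3 + 24 x + 23 (mod 31) for (x, y) = (15, 21).
LHS: y^2 = 21^2 mod 31 = 7
RHS: x^3 + 24 x + 23 = 15^3 + 24*15 + 23 mod 31 = 7
LHS = RHS

Yes, on the curve


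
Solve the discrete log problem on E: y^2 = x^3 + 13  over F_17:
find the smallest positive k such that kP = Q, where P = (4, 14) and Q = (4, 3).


Enumerate multiples of P until we hit Q = (4, 3):
  1P = (4, 14)
  2P = (5, 11)
  3P = (0, 8)
  4P = (11, 1)
  5P = (11, 16)
  6P = (0, 9)
  7P = (5, 6)
  8P = (4, 3)
Match found at i = 8.

k = 8


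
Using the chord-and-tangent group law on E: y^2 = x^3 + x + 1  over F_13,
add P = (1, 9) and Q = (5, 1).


P != Q, so use the chord formula.
s = (y2 - y1) / (x2 - x1) = (5) / (4) mod 13 = 11
x3 = s^2 - x1 - x2 mod 13 = 11^2 - 1 - 5 = 11
y3 = s (x1 - x3) - y1 mod 13 = 11 * (1 - 11) - 9 = 11

P + Q = (11, 11)


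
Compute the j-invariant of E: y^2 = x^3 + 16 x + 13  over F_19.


Delta = -16(4 a^3 + 27 b^2) mod 19 = 8
-1728 * (4 a)^3 = -1728 * (4*16)^3 mod 19 = 1
j = 1 * 8^(-1) mod 19 = 12

j = 12 (mod 19)


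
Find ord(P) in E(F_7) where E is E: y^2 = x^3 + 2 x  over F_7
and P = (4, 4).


Compute successive multiples of P until we hit O:
  1P = (4, 4)
  2P = (0, 0)
  3P = (4, 3)
  4P = O

ord(P) = 4


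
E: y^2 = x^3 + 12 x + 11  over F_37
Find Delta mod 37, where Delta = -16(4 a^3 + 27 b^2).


4 a^3 + 27 b^2 = 4*12^3 + 27*11^2 = 6912 + 3267 = 10179
Delta = -16 * (10179) = -162864
Delta mod 37 = 10

Delta = 10 (mod 37)


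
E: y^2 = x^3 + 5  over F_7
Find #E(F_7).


For each x in F_7, count y with y^2 = x^3 + 0 x + 5 mod 7:
  x = 3: RHS = 4, y in [2, 5]  -> 2 point(s)
  x = 5: RHS = 4, y in [2, 5]  -> 2 point(s)
  x = 6: RHS = 4, y in [2, 5]  -> 2 point(s)
Affine points: 6. Add the point at infinity: total = 7.

#E(F_7) = 7


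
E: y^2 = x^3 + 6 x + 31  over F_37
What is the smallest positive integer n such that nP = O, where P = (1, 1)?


Compute successive multiples of P until we hit O:
  1P = (1, 1)
  2P = (9, 0)
  3P = (1, 36)
  4P = O

ord(P) = 4


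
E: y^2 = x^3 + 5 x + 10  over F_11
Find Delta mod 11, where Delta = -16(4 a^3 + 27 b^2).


4 a^3 + 27 b^2 = 4*5^3 + 27*10^2 = 500 + 2700 = 3200
Delta = -16 * (3200) = -51200
Delta mod 11 = 5

Delta = 5 (mod 11)


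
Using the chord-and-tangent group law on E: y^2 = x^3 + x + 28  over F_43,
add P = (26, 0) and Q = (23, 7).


P != Q, so use the chord formula.
s = (y2 - y1) / (x2 - x1) = (7) / (40) mod 43 = 12
x3 = s^2 - x1 - x2 mod 43 = 12^2 - 26 - 23 = 9
y3 = s (x1 - x3) - y1 mod 43 = 12 * (26 - 9) - 0 = 32

P + Q = (9, 32)


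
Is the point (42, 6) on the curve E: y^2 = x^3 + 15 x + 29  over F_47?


Check whether y^2 = x^3 + 15 x + 29 (mod 47) for (x, y) = (42, 6).
LHS: y^2 = 6^2 mod 47 = 36
RHS: x^3 + 15 x + 29 = 42^3 + 15*42 + 29 mod 47 = 17
LHS != RHS

No, not on the curve


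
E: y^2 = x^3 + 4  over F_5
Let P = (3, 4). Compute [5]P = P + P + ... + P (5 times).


k = 5 = 101_2 (binary, LSB first: 101)
Double-and-add from P = (3, 4):
  bit 0 = 1: acc = O + (3, 4) = (3, 4)
  bit 1 = 0: acc unchanged = (3, 4)
  bit 2 = 1: acc = (3, 4) + (0, 2) = (3, 1)

5P = (3, 1)


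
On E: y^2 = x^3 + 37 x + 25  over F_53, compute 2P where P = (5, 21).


Doubling: s = (3 x1^2 + a) / (2 y1)
s = (3*5^2 + 37) / (2*21) mod 53 = 38
x3 = s^2 - 2 x1 mod 53 = 38^2 - 2*5 = 3
y3 = s (x1 - x3) - y1 mod 53 = 38 * (5 - 3) - 21 = 2

2P = (3, 2)


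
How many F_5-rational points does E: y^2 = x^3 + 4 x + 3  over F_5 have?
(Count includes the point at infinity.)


For each x in F_5, count y with y^2 = x^3 + 4 x + 3 mod 5:
  x = 2: RHS = 4, y in [2, 3]  -> 2 point(s)
Affine points: 2. Add the point at infinity: total = 3.

#E(F_5) = 3


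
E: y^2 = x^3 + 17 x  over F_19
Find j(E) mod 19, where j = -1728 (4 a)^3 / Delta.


Delta = -16(4 a^3 + 27 b^2) mod 19 = 18
-1728 * (4 a)^3 = -1728 * (4*17)^3 mod 19 = 1
j = 1 * 18^(-1) mod 19 = 18

j = 18 (mod 19)
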